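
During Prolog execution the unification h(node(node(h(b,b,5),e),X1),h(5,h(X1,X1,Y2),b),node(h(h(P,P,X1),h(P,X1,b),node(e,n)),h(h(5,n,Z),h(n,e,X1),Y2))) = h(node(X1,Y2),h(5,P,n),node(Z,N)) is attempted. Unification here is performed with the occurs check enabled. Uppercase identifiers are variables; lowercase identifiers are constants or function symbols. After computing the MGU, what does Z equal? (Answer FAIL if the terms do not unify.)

Decompose h/3: node(node(h(b,b,5),e),X1) = node(X1,Y2),  h(5,h(X1,X1,Y2),b) = h(5,P,n),  node(h(h(P,P,X1),h(P,X1,b),node(e,n)),h(h(5,n,Z),h(n,e,X1),Y2)) = node(Z,N).
Decompose node/2: node(h(b,b,5),e) = X1,  X1 = Y2.
Bind X1 := node(h(b,b,5),e); substituting into the remaining equations gives: node(h(b,b,5),e) = Y2,  h(5,h(node(h(b,b,5),e),node(h(b,b,5),e),Y2),b) = h(5,P,n),  node(h(h(P,P,node(h(b,b,5),e)),h(P,node(h(b,b,5),e),b),node(e,n)),h(h(5,n,Z),h(n,e,node(h(b,b,5),e)),Y2)) = node(Z,N).
Bind Y2 := node(h(b,b,5),e); substituting into the remaining equations gives: h(5,h(node(h(b,b,5),e),node(h(b,b,5),e),node(h(b,b,5),e)),b) = h(5,P,n),  node(h(h(P,P,node(h(b,b,5),e)),h(P,node(h(b,b,5),e),b),node(e,n)),h(h(5,n,Z),h(n,e,node(h(b,b,5),e)),node(h(b,b,5),e))) = node(Z,N).
Decompose h/3: 5 = 5,  h(node(h(b,b,5),e),node(h(b,b,5),e),node(h(b,b,5),e)) = P,  b = n.
Delete trivial equation 5 = 5.
Bind P := h(node(h(b,b,5),e),node(h(b,b,5),e),node(h(b,b,5),e)); substituting into the one remaining equation that mentions P gives: node(h(h(h(node(h(b,b,5),e),node(h(b,b,5),e),node(h(b,b,5),e)),h(node(h(b,b,5),e),node(h(b,b,5),e),node(h(b,b,5),e)),node(h(b,b,5),e)),h(h(node(h(b,b,5),e),node(h(b,b,5),e),node(h(b,b,5),e)),node(h(b,b,5),e),b),node(e,n)),h(h(5,n,Z),h(n,e,node(h(b,b,5),e)),node(h(b,b,5),e))) = node(Z,N).
Clash: constants b and n differ; no unifier exists.

FAIL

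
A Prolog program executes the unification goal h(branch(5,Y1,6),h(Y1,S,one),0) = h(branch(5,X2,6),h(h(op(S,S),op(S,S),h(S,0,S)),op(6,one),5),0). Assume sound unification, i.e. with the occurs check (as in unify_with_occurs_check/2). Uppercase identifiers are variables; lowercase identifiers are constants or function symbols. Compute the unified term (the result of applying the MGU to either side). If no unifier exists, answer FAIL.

FAIL

Decompose h/3: branch(5,Y1,6) = branch(5,X2,6),  h(Y1,S,one) = h(h(op(S,S),op(S,S),h(S,0,S)),op(6,one),5),  0 = 0.
Decompose branch/3: 5 = 5,  Y1 = X2,  6 = 6.
Delete trivial equation 5 = 5.
Bind Y1 := X2; substituting into the one remaining equation that mentions Y1 gives: h(X2,S,one) = h(h(op(S,S),op(S,S),h(S,0,S)),op(6,one),5).
Delete trivial equation 6 = 6.
Decompose h/3: X2 = h(op(S,S),op(S,S),h(S,0,S)),  S = op(6,one),  one = 5.
Bind X2 := h(op(S,S),op(S,S),h(S,0,S)); no other remaining equation mentions X2. Substituting into the earlier binding gives Y1 := h(op(S,S),op(S,S),h(S,0,S)).
Bind S := op(6,one); no other remaining equation mentions S. Substituting into the earlier bindings gives Y1 := h(op(op(6,one),op(6,one)),op(op(6,one),op(6,one)),h(op(6,one),0,op(6,one))), X2 := h(op(op(6,one),op(6,one)),op(op(6,one),op(6,one)),h(op(6,one),0,op(6,one))).
Clash: constants one and 5 differ; no unifier exists.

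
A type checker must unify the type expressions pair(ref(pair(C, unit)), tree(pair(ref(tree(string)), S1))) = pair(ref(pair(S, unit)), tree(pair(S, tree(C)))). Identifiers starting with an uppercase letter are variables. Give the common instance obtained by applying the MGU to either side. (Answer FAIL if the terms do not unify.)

pair(ref(pair(ref(tree(string)), unit)), tree(pair(ref(tree(string)), tree(ref(tree(string))))))

Decompose pair/2: ref(pair(C, unit)) = ref(pair(S, unit)),  tree(pair(ref(tree(string)), S1)) = tree(pair(S, tree(C))).
Decompose ref/1: pair(C, unit) = pair(S, unit).
Decompose pair/2: C = S,  unit = unit.
Bind C := S; substituting into the one remaining equation that mentions C gives: tree(pair(ref(tree(string)), S1)) = tree(pair(S, tree(S))).
Delete trivial equation unit = unit.
Decompose tree/1: pair(ref(tree(string)), S1) = pair(S, tree(S)).
Decompose pair/2: ref(tree(string)) = S,  S1 = tree(S).
Bind S := ref(tree(string)); substituting into the remaining equation gives: S1 = tree(ref(tree(string))). Substituting into the earlier binding gives C := ref(tree(string)).
Bind S1 := tree(ref(tree(string))).
Applying the MGU to either side gives pair(ref(pair(ref(tree(string)), unit)), tree(pair(ref(tree(string)), tree(ref(tree(string)))))).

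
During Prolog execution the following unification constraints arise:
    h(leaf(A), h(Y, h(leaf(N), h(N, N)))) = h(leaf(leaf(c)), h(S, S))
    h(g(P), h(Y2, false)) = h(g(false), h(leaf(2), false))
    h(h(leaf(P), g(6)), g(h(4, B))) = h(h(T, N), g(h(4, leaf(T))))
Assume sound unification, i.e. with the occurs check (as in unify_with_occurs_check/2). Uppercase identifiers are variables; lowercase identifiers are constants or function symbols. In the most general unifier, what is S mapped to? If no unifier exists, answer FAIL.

Decompose h/2: leaf(A) = leaf(leaf(c)),  h(Y, h(leaf(N), h(N, N))) = h(S, S).
Decompose leaf/1: A = leaf(c).
Bind A := leaf(c); no other remaining equation mentions A.
Decompose h/2: Y = S,  h(leaf(N), h(N, N)) = S.
Bind Y := S; no other remaining equation mentions Y.
Bind S := h(leaf(N), h(N, N)); no other remaining equation mentions S. Substituting into the earlier binding gives Y := h(leaf(N), h(N, N)).
Decompose h/2: g(P) = g(false),  h(Y2, false) = h(leaf(2), false).
Decompose g/1: P = false.
Bind P := false; substituting into the one remaining equation that mentions P gives: h(h(leaf(false), g(6)), g(h(4, B))) = h(h(T, N), g(h(4, leaf(T)))).
Decompose h/2: Y2 = leaf(2),  false = false.
Bind Y2 := leaf(2); no other remaining equation mentions Y2.
Delete trivial equation false = false.
Decompose h/2: h(leaf(false), g(6)) = h(T, N),  g(h(4, B)) = g(h(4, leaf(T))).
Decompose h/2: leaf(false) = T,  g(6) = N.
Bind T := leaf(false); substituting into the one remaining equation that mentions T gives: g(h(4, B)) = g(h(4, leaf(leaf(false)))).
Bind N := g(6); no other remaining equation mentions N. Substituting into the earlier bindings gives Y := h(leaf(g(6)), h(g(6), g(6))), S := h(leaf(g(6)), h(g(6), g(6))).
Decompose g/1: h(4, B) = h(4, leaf(leaf(false))).
Decompose h/2: 4 = 4,  B = leaf(leaf(false)).
Delete trivial equation 4 = 4.
Bind B := leaf(leaf(false)).
MGU = { A -> leaf(c), Y -> h(leaf(g(6)), h(g(6), g(6))), S -> h(leaf(g(6)), h(g(6), g(6))), P -> false, Y2 -> leaf(2), T -> leaf(false), N -> g(6), B -> leaf(leaf(false)) }, so S -> h(leaf(g(6)), h(g(6), g(6))).

h(leaf(g(6)), h(g(6), g(6)))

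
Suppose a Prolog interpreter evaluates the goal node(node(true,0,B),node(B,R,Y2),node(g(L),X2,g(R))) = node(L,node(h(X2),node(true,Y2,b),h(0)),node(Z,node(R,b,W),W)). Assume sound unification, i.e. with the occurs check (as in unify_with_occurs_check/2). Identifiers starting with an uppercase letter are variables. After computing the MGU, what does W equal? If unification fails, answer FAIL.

Decompose node/3: node(true,0,B) = L,  node(B,R,Y2) = node(h(X2),node(true,Y2,b),h(0)),  node(g(L),X2,g(R)) = node(Z,node(R,b,W),W).
Bind L := node(true,0,B); substituting into the one remaining equation that mentions L gives: node(g(node(true,0,B)),X2,g(R)) = node(Z,node(R,b,W),W).
Decompose node/3: B = h(X2),  R = node(true,Y2,b),  Y2 = h(0).
Bind B := h(X2); substituting into the one remaining equation that mentions B gives: node(g(node(true,0,h(X2))),X2,g(R)) = node(Z,node(R,b,W),W). Substituting into the earlier binding gives L := node(true,0,h(X2)).
Bind R := node(true,Y2,b); substituting into the one remaining equation that mentions R gives: node(g(node(true,0,h(X2))),X2,g(node(true,Y2,b))) = node(Z,node(node(true,Y2,b),b,W),W).
Bind Y2 := h(0); substituting into the remaining equation gives: node(g(node(true,0,h(X2))),X2,g(node(true,h(0),b))) = node(Z,node(node(true,h(0),b),b,W),W). Substituting into the earlier binding gives R := node(true,h(0),b).
Decompose node/3: g(node(true,0,h(X2))) = Z,  X2 = node(node(true,h(0),b),b,W),  g(node(true,h(0),b)) = W.
Bind Z := g(node(true,0,h(X2))); no other remaining equation mentions Z.
Bind X2 := node(node(true,h(0),b),b,W); no other remaining equation mentions X2. Substituting into the earlier bindings gives L := node(true,0,h(node(node(true,h(0),b),b,W))), B := h(node(node(true,h(0),b),b,W)), Z := g(node(true,0,h(node(node(true,h(0),b),b,W)))).
Bind W := g(node(true,h(0),b)). Substituting into the earlier bindings gives L := node(true,0,h(node(node(true,h(0),b),b,g(node(true,h(0),b))))), B := h(node(node(true,h(0),b),b,g(node(true,h(0),b)))), Z := g(node(true,0,h(node(node(true,h(0),b),b,g(node(true,h(0),b)))))), X2 := node(node(true,h(0),b),b,g(node(true,h(0),b))).
MGU = { L ↦ node(true,0,h(node(node(true,h(0),b),b,g(node(true,h(0),b))))), B ↦ h(node(node(true,h(0),b),b,g(node(true,h(0),b)))), R ↦ node(true,h(0),b), Y2 ↦ h(0), Z ↦ g(node(true,0,h(node(node(true,h(0),b),b,g(node(true,h(0),b)))))), X2 ↦ node(node(true,h(0),b),b,g(node(true,h(0),b))), W ↦ g(node(true,h(0),b)) }, so W ↦ g(node(true,h(0),b)).

g(node(true,h(0),b))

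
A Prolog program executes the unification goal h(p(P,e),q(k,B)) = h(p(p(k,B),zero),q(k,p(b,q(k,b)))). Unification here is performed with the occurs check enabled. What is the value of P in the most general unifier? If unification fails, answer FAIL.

Decompose h/2: p(P,e) = p(p(k,B),zero),  q(k,B) = q(k,p(b,q(k,b))).
Decompose p/2: P = p(k,B),  e = zero.
Bind P := p(k,B); no other remaining equation mentions P.
Clash: constants e and zero differ; no unifier exists.

FAIL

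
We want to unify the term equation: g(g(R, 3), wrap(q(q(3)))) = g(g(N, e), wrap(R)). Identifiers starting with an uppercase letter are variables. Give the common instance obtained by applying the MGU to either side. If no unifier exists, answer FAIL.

Decompose g/2: g(R, 3) = g(N, e),  wrap(q(q(3))) = wrap(R).
Decompose g/2: R = N,  3 = e.
Bind R := N; substituting into the one remaining equation that mentions R gives: wrap(q(q(3))) = wrap(N).
Clash: constants 3 and e differ; no unifier exists.

FAIL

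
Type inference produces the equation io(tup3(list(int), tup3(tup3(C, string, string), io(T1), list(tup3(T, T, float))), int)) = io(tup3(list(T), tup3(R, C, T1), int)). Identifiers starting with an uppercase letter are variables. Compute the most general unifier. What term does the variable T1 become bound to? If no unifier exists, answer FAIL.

Decompose io/1: tup3(list(int), tup3(tup3(C, string, string), io(T1), list(tup3(T, T, float))), int) = tup3(list(T), tup3(R, C, T1), int).
Decompose tup3/3: list(int) = list(T),  tup3(tup3(C, string, string), io(T1), list(tup3(T, T, float))) = tup3(R, C, T1),  int = int.
Decompose list/1: int = T.
Bind T := int; substituting into the one remaining equation that mentions T gives: tup3(tup3(C, string, string), io(T1), list(tup3(int, int, float))) = tup3(R, C, T1).
Decompose tup3/3: tup3(C, string, string) = R,  io(T1) = C,  list(tup3(int, int, float)) = T1.
Bind R := tup3(C, string, string); no other remaining equation mentions R.
Bind C := io(T1); no other remaining equation mentions C. Substituting into the earlier binding gives R := tup3(io(T1), string, string).
Bind T1 := list(tup3(int, int, float)); no other remaining equation mentions T1. Substituting into the earlier bindings gives R := tup3(io(list(tup3(int, int, float))), string, string), C := io(list(tup3(int, int, float))).
Delete trivial equation int = int.
MGU = { T -> int, R -> tup3(io(list(tup3(int, int, float))), string, string), C -> io(list(tup3(int, int, float))), T1 -> list(tup3(int, int, float)) }, so T1 -> list(tup3(int, int, float)).

list(tup3(int, int, float))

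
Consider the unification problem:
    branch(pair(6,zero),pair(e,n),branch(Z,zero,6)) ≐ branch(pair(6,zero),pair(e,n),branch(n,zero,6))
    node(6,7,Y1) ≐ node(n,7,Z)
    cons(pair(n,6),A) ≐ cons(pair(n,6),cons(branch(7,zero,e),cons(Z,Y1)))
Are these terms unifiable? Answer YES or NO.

NO

Decompose branch/3: pair(6,zero) ≐ pair(6,zero),  pair(e,n) ≐ pair(e,n),  branch(Z,zero,6) ≐ branch(n,zero,6).
Delete trivial equation pair(6,zero) ≐ pair(6,zero).
Delete trivial equation pair(e,n) ≐ pair(e,n).
Decompose branch/3: Z ≐ n,  zero ≐ zero,  6 ≐ 6.
Bind Z := n; substituting into the 2 remaining equations that mention Z gives: node(6,7,Y1) ≐ node(n,7,n),  cons(pair(n,6),A) ≐ cons(pair(n,6),cons(branch(7,zero,e),cons(n,Y1))).
Delete trivial equation zero ≐ zero.
Delete trivial equation 6 ≐ 6.
Decompose node/3: 6 ≐ n,  7 ≐ 7,  Y1 ≐ n.
Clash: constants 6 and n differ; no unifier exists.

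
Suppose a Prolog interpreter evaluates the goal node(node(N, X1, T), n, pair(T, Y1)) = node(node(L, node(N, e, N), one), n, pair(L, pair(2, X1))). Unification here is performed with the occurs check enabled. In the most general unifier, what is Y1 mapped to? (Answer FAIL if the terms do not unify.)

Decompose node/3: node(N, X1, T) = node(L, node(N, e, N), one),  n = n,  pair(T, Y1) = pair(L, pair(2, X1)).
Decompose node/3: N = L,  X1 = node(N, e, N),  T = one.
Bind N := L; substituting into the one remaining equation that mentions N gives: X1 = node(L, e, L).
Bind X1 := node(L, e, L); substituting into the one remaining equation that mentions X1 gives: pair(T, Y1) = pair(L, pair(2, node(L, e, L))).
Bind T := one; substituting into the one remaining equation that mentions T gives: pair(one, Y1) = pair(L, pair(2, node(L, e, L))).
Delete trivial equation n = n.
Decompose pair/2: one = L,  Y1 = pair(2, node(L, e, L)).
Bind L := one; substituting into the remaining equation gives: Y1 = pair(2, node(one, e, one)). Substituting into the earlier bindings gives N := one, X1 := node(one, e, one).
Bind Y1 := pair(2, node(one, e, one)).
MGU = { N -> one, X1 -> node(one, e, one), T -> one, L -> one, Y1 -> pair(2, node(one, e, one)) }, so Y1 -> pair(2, node(one, e, one)).

pair(2, node(one, e, one))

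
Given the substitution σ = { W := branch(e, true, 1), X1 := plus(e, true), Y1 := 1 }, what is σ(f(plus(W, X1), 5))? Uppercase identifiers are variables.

f(plus(branch(e, true, 1), plus(e, true)), 5)

Replace each occurrence of W with branch(e, true, 1).
Replace each occurrence of X1 with plus(e, true).
Result: f(plus(branch(e, true, 1), plus(e, true)), 5).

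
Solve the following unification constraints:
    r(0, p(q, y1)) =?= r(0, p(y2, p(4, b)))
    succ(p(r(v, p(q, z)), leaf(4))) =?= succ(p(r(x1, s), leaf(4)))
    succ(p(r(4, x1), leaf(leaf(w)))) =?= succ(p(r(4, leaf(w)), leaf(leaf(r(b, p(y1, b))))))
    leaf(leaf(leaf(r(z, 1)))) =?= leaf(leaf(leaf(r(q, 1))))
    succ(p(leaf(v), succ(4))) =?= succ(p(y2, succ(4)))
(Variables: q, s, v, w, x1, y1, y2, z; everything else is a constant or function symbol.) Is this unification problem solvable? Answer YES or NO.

YES

Decompose r/2: 0 =?= 0,  p(q, y1) =?= p(y2, p(4, b)).
Delete trivial equation 0 =?= 0.
Decompose p/2: q =?= y2,  y1 =?= p(4, b).
Bind q := y2; substituting into the 2 remaining equations that mention q gives: succ(p(r(v, p(y2, z)), leaf(4))) =?= succ(p(r(x1, s), leaf(4))),  leaf(leaf(leaf(r(z, 1)))) =?= leaf(leaf(leaf(r(y2, 1)))).
Bind y1 := p(4, b); substituting into the one remaining equation that mentions y1 gives: succ(p(r(4, x1), leaf(leaf(w)))) =?= succ(p(r(4, leaf(w)), leaf(leaf(r(b, p(p(4, b), b)))))).
Decompose succ/1: p(r(v, p(y2, z)), leaf(4)) =?= p(r(x1, s), leaf(4)).
Decompose p/2: r(v, p(y2, z)) =?= r(x1, s),  leaf(4) =?= leaf(4).
Decompose r/2: v =?= x1,  p(y2, z) =?= s.
Bind v := x1; substituting into the one remaining equation that mentions v gives: succ(p(leaf(x1), succ(4))) =?= succ(p(y2, succ(4))).
Bind s := p(y2, z); no other remaining equation mentions s.
Delete trivial equation leaf(4) =?= leaf(4).
Decompose succ/1: p(r(4, x1), leaf(leaf(w))) =?= p(r(4, leaf(w)), leaf(leaf(r(b, p(p(4, b), b))))).
Decompose p/2: r(4, x1) =?= r(4, leaf(w)),  leaf(leaf(w)) =?= leaf(leaf(r(b, p(p(4, b), b)))).
Decompose r/2: 4 =?= 4,  x1 =?= leaf(w).
Delete trivial equation 4 =?= 4.
Bind x1 := leaf(w); substituting into the one remaining equation that mentions x1 gives: succ(p(leaf(leaf(w)), succ(4))) =?= succ(p(y2, succ(4))). Substituting into the earlier binding gives v := leaf(w).
Decompose leaf/1: leaf(w) =?= leaf(r(b, p(p(4, b), b))).
Decompose leaf/1: w =?= r(b, p(p(4, b), b)).
Bind w := r(b, p(p(4, b), b)); substituting into the one remaining equation that mentions w gives: succ(p(leaf(leaf(r(b, p(p(4, b), b)))), succ(4))) =?= succ(p(y2, succ(4))). Substituting into the earlier bindings gives v := leaf(r(b, p(p(4, b), b))), x1 := leaf(r(b, p(p(4, b), b))).
Decompose leaf/1: leaf(leaf(r(z, 1))) =?= leaf(leaf(r(y2, 1))).
Decompose leaf/1: leaf(r(z, 1)) =?= leaf(r(y2, 1)).
Decompose leaf/1: r(z, 1) =?= r(y2, 1).
Decompose r/2: z =?= y2,  1 =?= 1.
Bind z := y2; no other remaining equation mentions z. Substituting into the earlier binding gives s := p(y2, y2).
Delete trivial equation 1 =?= 1.
Decompose succ/1: p(leaf(leaf(r(b, p(p(4, b), b)))), succ(4)) =?= p(y2, succ(4)).
Decompose p/2: leaf(leaf(r(b, p(p(4, b), b)))) =?= y2,  succ(4) =?= succ(4).
Bind y2 := leaf(leaf(r(b, p(p(4, b), b)))); no other remaining equation mentions y2. Substituting into the earlier bindings gives q := leaf(leaf(r(b, p(p(4, b), b)))), s := p(leaf(leaf(r(b, p(p(4, b), b)))), leaf(leaf(r(b, p(p(4, b), b))))), z := leaf(leaf(r(b, p(p(4, b), b)))).
Delete trivial equation succ(4) =?= succ(4).
No equations remain and no clash or occurs-check failure arose, so a unifier exists.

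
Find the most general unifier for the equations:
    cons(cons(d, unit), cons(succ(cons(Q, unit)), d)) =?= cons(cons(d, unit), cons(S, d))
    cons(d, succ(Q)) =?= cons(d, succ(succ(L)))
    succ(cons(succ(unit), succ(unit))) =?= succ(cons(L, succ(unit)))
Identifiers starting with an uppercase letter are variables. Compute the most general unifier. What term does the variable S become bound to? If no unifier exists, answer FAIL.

succ(cons(succ(succ(unit)), unit))

Decompose cons/2: cons(d, unit) =?= cons(d, unit),  cons(succ(cons(Q, unit)), d) =?= cons(S, d).
Delete trivial equation cons(d, unit) =?= cons(d, unit).
Decompose cons/2: succ(cons(Q, unit)) =?= S,  d =?= d.
Bind S := succ(cons(Q, unit)); no other remaining equation mentions S.
Delete trivial equation d =?= d.
Decompose cons/2: d =?= d,  succ(Q) =?= succ(succ(L)).
Delete trivial equation d =?= d.
Decompose succ/1: Q =?= succ(L).
Bind Q := succ(L); no other remaining equation mentions Q. Substituting into the earlier binding gives S := succ(cons(succ(L), unit)).
Decompose succ/1: cons(succ(unit), succ(unit)) =?= cons(L, succ(unit)).
Decompose cons/2: succ(unit) =?= L,  succ(unit) =?= succ(unit).
Bind L := succ(unit); no other remaining equation mentions L. Substituting into the earlier bindings gives S := succ(cons(succ(succ(unit)), unit)), Q := succ(succ(unit)).
Delete trivial equation succ(unit) =?= succ(unit).
MGU = { S ↦ succ(cons(succ(succ(unit)), unit)), Q ↦ succ(succ(unit)), L ↦ succ(unit) }, so S ↦ succ(cons(succ(succ(unit)), unit)).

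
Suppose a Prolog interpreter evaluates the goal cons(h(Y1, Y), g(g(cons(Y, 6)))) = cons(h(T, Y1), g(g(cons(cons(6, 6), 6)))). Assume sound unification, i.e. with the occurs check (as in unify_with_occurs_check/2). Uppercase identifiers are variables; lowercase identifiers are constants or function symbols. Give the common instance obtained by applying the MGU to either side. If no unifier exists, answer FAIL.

cons(h(cons(6, 6), cons(6, 6)), g(g(cons(cons(6, 6), 6))))

Decompose cons/2: h(Y1, Y) = h(T, Y1),  g(g(cons(Y, 6))) = g(g(cons(cons(6, 6), 6))).
Decompose h/2: Y1 = T,  Y = Y1.
Bind Y1 := T; substituting into the one remaining equation that mentions Y1 gives: Y = T.
Bind Y := T; substituting into the remaining equation gives: g(g(cons(T, 6))) = g(g(cons(cons(6, 6), 6))).
Decompose g/1: g(cons(T, 6)) = g(cons(cons(6, 6), 6)).
Decompose g/1: cons(T, 6) = cons(cons(6, 6), 6).
Decompose cons/2: T = cons(6, 6),  6 = 6.
Bind T := cons(6, 6); no other remaining equation mentions T. Substituting into the earlier bindings gives Y1 := cons(6, 6), Y := cons(6, 6).
Delete trivial equation 6 = 6.
Applying the MGU to either side gives cons(h(cons(6, 6), cons(6, 6)), g(g(cons(cons(6, 6), 6)))).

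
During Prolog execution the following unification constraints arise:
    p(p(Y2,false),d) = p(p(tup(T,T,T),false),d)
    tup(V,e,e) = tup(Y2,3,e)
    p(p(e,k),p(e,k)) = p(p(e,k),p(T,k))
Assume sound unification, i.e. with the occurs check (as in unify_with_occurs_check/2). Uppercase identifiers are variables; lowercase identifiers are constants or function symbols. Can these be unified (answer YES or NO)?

Decompose p/2: p(Y2,false) = p(tup(T,T,T),false),  d = d.
Decompose p/2: Y2 = tup(T,T,T),  false = false.
Bind Y2 := tup(T,T,T); substituting into the one remaining equation that mentions Y2 gives: tup(V,e,e) = tup(tup(T,T,T),3,e).
Delete trivial equation false = false.
Delete trivial equation d = d.
Decompose tup/3: V = tup(T,T,T),  e = 3,  e = e.
Bind V := tup(T,T,T); no other remaining equation mentions V.
Clash: constants e and 3 differ; no unifier exists.

NO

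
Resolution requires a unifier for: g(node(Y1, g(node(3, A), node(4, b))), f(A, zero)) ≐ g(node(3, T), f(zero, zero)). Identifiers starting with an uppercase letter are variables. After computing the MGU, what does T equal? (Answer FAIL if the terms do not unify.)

g(node(3, zero), node(4, b))

Decompose g/2: node(Y1, g(node(3, A), node(4, b))) ≐ node(3, T),  f(A, zero) ≐ f(zero, zero).
Decompose node/2: Y1 ≐ 3,  g(node(3, A), node(4, b)) ≐ T.
Bind Y1 := 3; no other remaining equation mentions Y1.
Bind T := g(node(3, A), node(4, b)); no other remaining equation mentions T.
Decompose f/2: A ≐ zero,  zero ≐ zero.
Bind A := zero; no other remaining equation mentions A. Substituting into the earlier binding gives T := g(node(3, zero), node(4, b)).
Delete trivial equation zero ≐ zero.
MGU = { Y1 ↦ 3, T ↦ g(node(3, zero), node(4, b)), A ↦ zero }, so T ↦ g(node(3, zero), node(4, b)).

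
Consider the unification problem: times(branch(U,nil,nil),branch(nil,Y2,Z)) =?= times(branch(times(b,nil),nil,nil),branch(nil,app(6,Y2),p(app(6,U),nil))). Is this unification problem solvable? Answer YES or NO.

Decompose times/2: branch(U,nil,nil) =?= branch(times(b,nil),nil,nil),  branch(nil,Y2,Z) =?= branch(nil,app(6,Y2),p(app(6,U),nil)).
Decompose branch/3: U =?= times(b,nil),  nil =?= nil,  nil =?= nil.
Bind U := times(b,nil); substituting into the one remaining equation that mentions U gives: branch(nil,Y2,Z) =?= branch(nil,app(6,Y2),p(app(6,times(b,nil)),nil)).
Delete trivial equation nil =?= nil.
Delete trivial equation nil =?= nil.
Decompose branch/3: nil =?= nil,  Y2 =?= app(6,Y2),  Z =?= p(app(6,times(b,nil)),nil).
Delete trivial equation nil =?= nil.
Occurs check fails: Y2 occurs in app(6,Y2); the equation Y2 =?= app(6,Y2) has no finite solution.

NO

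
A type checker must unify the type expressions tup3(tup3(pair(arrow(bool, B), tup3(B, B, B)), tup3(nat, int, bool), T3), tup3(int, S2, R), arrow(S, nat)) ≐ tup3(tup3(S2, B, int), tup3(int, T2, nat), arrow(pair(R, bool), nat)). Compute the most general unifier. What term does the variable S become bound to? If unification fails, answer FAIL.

pair(nat, bool)

Decompose tup3/3: tup3(pair(arrow(bool, B), tup3(B, B, B)), tup3(nat, int, bool), T3) ≐ tup3(S2, B, int),  tup3(int, S2, R) ≐ tup3(int, T2, nat),  arrow(S, nat) ≐ arrow(pair(R, bool), nat).
Decompose tup3/3: pair(arrow(bool, B), tup3(B, B, B)) ≐ S2,  tup3(nat, int, bool) ≐ B,  T3 ≐ int.
Bind S2 := pair(arrow(bool, B), tup3(B, B, B)); substituting into the one remaining equation that mentions S2 gives: tup3(int, pair(arrow(bool, B), tup3(B, B, B)), R) ≐ tup3(int, T2, nat).
Bind B := tup3(nat, int, bool); substituting into the one remaining equation that mentions B gives: tup3(int, pair(arrow(bool, tup3(nat, int, bool)), tup3(tup3(nat, int, bool), tup3(nat, int, bool), tup3(nat, int, bool))), R) ≐ tup3(int, T2, nat). Substituting into the earlier binding gives S2 := pair(arrow(bool, tup3(nat, int, bool)), tup3(tup3(nat, int, bool), tup3(nat, int, bool), tup3(nat, int, bool))).
Bind T3 := int; no other remaining equation mentions T3.
Decompose tup3/3: int ≐ int,  pair(arrow(bool, tup3(nat, int, bool)), tup3(tup3(nat, int, bool), tup3(nat, int, bool), tup3(nat, int, bool))) ≐ T2,  R ≐ nat.
Delete trivial equation int ≐ int.
Bind T2 := pair(arrow(bool, tup3(nat, int, bool)), tup3(tup3(nat, int, bool), tup3(nat, int, bool), tup3(nat, int, bool))); no other remaining equation mentions T2.
Bind R := nat; substituting into the remaining equation gives: arrow(S, nat) ≐ arrow(pair(nat, bool), nat).
Decompose arrow/2: S ≐ pair(nat, bool),  nat ≐ nat.
Bind S := pair(nat, bool); no other remaining equation mentions S.
Delete trivial equation nat ≐ nat.
MGU = { S2 := pair(arrow(bool, tup3(nat, int, bool)), tup3(tup3(nat, int, bool), tup3(nat, int, bool), tup3(nat, int, bool))), B := tup3(nat, int, bool), T3 := int, T2 := pair(arrow(bool, tup3(nat, int, bool)), tup3(tup3(nat, int, bool), tup3(nat, int, bool), tup3(nat, int, bool))), R := nat, S := pair(nat, bool) }, so S := pair(nat, bool).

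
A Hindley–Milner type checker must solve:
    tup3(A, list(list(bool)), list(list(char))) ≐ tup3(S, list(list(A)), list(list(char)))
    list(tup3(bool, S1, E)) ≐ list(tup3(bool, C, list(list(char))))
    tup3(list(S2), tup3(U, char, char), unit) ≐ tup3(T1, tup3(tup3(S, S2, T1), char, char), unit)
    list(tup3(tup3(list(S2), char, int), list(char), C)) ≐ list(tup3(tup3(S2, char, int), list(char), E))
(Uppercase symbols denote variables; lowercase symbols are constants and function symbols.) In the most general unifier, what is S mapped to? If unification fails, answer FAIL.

FAIL

Decompose tup3/3: A ≐ S,  list(list(bool)) ≐ list(list(A)),  list(list(char)) ≐ list(list(char)).
Bind A := S; substituting into the one remaining equation that mentions A gives: list(list(bool)) ≐ list(list(S)).
Decompose list/1: list(bool) ≐ list(S).
Decompose list/1: bool ≐ S.
Bind S := bool; substituting into the one remaining equation that mentions S gives: tup3(list(S2), tup3(U, char, char), unit) ≐ tup3(T1, tup3(tup3(bool, S2, T1), char, char), unit). Substituting into the earlier binding gives A := bool.
Delete trivial equation list(list(char)) ≐ list(list(char)).
Decompose list/1: tup3(bool, S1, E) ≐ tup3(bool, C, list(list(char))).
Decompose tup3/3: bool ≐ bool,  S1 ≐ C,  E ≐ list(list(char)).
Delete trivial equation bool ≐ bool.
Bind S1 := C; no other remaining equation mentions S1.
Bind E := list(list(char)); substituting into the one remaining equation that mentions E gives: list(tup3(tup3(list(S2), char, int), list(char), C)) ≐ list(tup3(tup3(S2, char, int), list(char), list(list(char)))).
Decompose tup3/3: list(S2) ≐ T1,  tup3(U, char, char) ≐ tup3(tup3(bool, S2, T1), char, char),  unit ≐ unit.
Bind T1 := list(S2); substituting into the one remaining equation that mentions T1 gives: tup3(U, char, char) ≐ tup3(tup3(bool, S2, list(S2)), char, char).
Decompose tup3/3: U ≐ tup3(bool, S2, list(S2)),  char ≐ char,  char ≐ char.
Bind U := tup3(bool, S2, list(S2)); no other remaining equation mentions U.
Delete trivial equation char ≐ char.
Delete trivial equation char ≐ char.
Delete trivial equation unit ≐ unit.
Decompose list/1: tup3(tup3(list(S2), char, int), list(char), C) ≐ tup3(tup3(S2, char, int), list(char), list(list(char))).
Decompose tup3/3: tup3(list(S2), char, int) ≐ tup3(S2, char, int),  list(char) ≐ list(char),  C ≐ list(list(char)).
Decompose tup3/3: list(S2) ≐ S2,  char ≐ char,  int ≐ int.
Occurs check fails: S2 occurs in list(S2); the equation S2 ≐ list(S2) has no finite solution.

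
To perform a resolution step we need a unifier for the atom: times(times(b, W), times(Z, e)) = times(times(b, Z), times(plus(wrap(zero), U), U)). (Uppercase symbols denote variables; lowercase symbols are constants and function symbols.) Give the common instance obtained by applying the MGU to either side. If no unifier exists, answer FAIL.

times(times(b, plus(wrap(zero), e)), times(plus(wrap(zero), e), e))

Decompose times/2: times(b, W) = times(b, Z),  times(Z, e) = times(plus(wrap(zero), U), U).
Decompose times/2: b = b,  W = Z.
Delete trivial equation b = b.
Bind W := Z; no other remaining equation mentions W.
Decompose times/2: Z = plus(wrap(zero), U),  e = U.
Bind Z := plus(wrap(zero), U); no other remaining equation mentions Z. Substituting into the earlier binding gives W := plus(wrap(zero), U).
Bind U := e. Substituting into the earlier bindings gives W := plus(wrap(zero), e), Z := plus(wrap(zero), e).
Applying the MGU to either side gives times(times(b, plus(wrap(zero), e)), times(plus(wrap(zero), e), e)).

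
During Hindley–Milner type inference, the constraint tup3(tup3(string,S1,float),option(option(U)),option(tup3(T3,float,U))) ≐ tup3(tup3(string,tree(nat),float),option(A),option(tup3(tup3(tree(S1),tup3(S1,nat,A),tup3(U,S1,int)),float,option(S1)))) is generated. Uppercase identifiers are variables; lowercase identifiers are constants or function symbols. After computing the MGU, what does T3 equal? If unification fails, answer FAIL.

Decompose tup3/3: tup3(string,S1,float) ≐ tup3(string,tree(nat),float),  option(option(U)) ≐ option(A),  option(tup3(T3,float,U)) ≐ option(tup3(tup3(tree(S1),tup3(S1,nat,A),tup3(U,S1,int)),float,option(S1))).
Decompose tup3/3: string ≐ string,  S1 ≐ tree(nat),  float ≐ float.
Delete trivial equation string ≐ string.
Bind S1 := tree(nat); substituting into the one remaining equation that mentions S1 gives: option(tup3(T3,float,U)) ≐ option(tup3(tup3(tree(tree(nat)),tup3(tree(nat),nat,A),tup3(U,tree(nat),int)),float,option(tree(nat)))).
Delete trivial equation float ≐ float.
Decompose option/1: option(U) ≐ A.
Bind A := option(U); substituting into the remaining equation gives: option(tup3(T3,float,U)) ≐ option(tup3(tup3(tree(tree(nat)),tup3(tree(nat),nat,option(U)),tup3(U,tree(nat),int)),float,option(tree(nat)))).
Decompose option/1: tup3(T3,float,U) ≐ tup3(tup3(tree(tree(nat)),tup3(tree(nat),nat,option(U)),tup3(U,tree(nat),int)),float,option(tree(nat))).
Decompose tup3/3: T3 ≐ tup3(tree(tree(nat)),tup3(tree(nat),nat,option(U)),tup3(U,tree(nat),int)),  float ≐ float,  U ≐ option(tree(nat)).
Bind T3 := tup3(tree(tree(nat)),tup3(tree(nat),nat,option(U)),tup3(U,tree(nat),int)); no other remaining equation mentions T3.
Delete trivial equation float ≐ float.
Bind U := option(tree(nat)). Substituting into the earlier bindings gives A := option(option(tree(nat))), T3 := tup3(tree(tree(nat)),tup3(tree(nat),nat,option(option(tree(nat)))),tup3(option(tree(nat)),tree(nat),int)).
MGU = { S1 -> tree(nat), A -> option(option(tree(nat))), T3 -> tup3(tree(tree(nat)),tup3(tree(nat),nat,option(option(tree(nat)))),tup3(option(tree(nat)),tree(nat),int)), U -> option(tree(nat)) }, so T3 -> tup3(tree(tree(nat)),tup3(tree(nat),nat,option(option(tree(nat)))),tup3(option(tree(nat)),tree(nat),int)).

tup3(tree(tree(nat)),tup3(tree(nat),nat,option(option(tree(nat)))),tup3(option(tree(nat)),tree(nat),int))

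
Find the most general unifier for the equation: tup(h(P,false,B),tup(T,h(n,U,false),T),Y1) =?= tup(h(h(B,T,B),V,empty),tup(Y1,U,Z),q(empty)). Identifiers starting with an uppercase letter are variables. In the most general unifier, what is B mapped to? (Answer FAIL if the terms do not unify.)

Decompose tup/3: h(P,false,B) =?= h(h(B,T,B),V,empty),  tup(T,h(n,U,false),T) =?= tup(Y1,U,Z),  Y1 =?= q(empty).
Decompose h/3: P =?= h(B,T,B),  false =?= V,  B =?= empty.
Bind P := h(B,T,B); no other remaining equation mentions P.
Bind V := false; no other remaining equation mentions V.
Bind B := empty; no other remaining equation mentions B. Substituting into the earlier binding gives P := h(empty,T,empty).
Decompose tup/3: T =?= Y1,  h(n,U,false) =?= U,  T =?= Z.
Bind T := Y1; substituting into the one remaining equation that mentions T gives: Y1 =?= Z. Substituting into the earlier binding gives P := h(empty,Y1,empty).
Occurs check fails: U occurs in h(n,U,false); the equation U =?= h(n,U,false) has no finite solution.

FAIL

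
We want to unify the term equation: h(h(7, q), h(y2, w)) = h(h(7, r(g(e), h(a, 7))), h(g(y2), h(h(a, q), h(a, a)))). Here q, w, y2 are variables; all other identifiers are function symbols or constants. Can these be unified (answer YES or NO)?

NO

Decompose h/2: h(7, q) = h(7, r(g(e), h(a, 7))),  h(y2, w) = h(g(y2), h(h(a, q), h(a, a))).
Decompose h/2: 7 = 7,  q = r(g(e), h(a, 7)).
Delete trivial equation 7 = 7.
Bind q := r(g(e), h(a, 7)); substituting into the remaining equation gives: h(y2, w) = h(g(y2), h(h(a, r(g(e), h(a, 7))), h(a, a))).
Decompose h/2: y2 = g(y2),  w = h(h(a, r(g(e), h(a, 7))), h(a, a)).
Occurs check fails: y2 occurs in g(y2); the equation y2 = g(y2) has no finite solution.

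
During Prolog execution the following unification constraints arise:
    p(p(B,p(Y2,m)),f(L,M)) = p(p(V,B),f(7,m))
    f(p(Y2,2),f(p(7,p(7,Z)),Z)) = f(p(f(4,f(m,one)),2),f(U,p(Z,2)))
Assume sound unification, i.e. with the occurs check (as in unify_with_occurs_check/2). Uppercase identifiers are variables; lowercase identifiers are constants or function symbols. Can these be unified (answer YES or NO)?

Decompose p/2: p(B,p(Y2,m)) = p(V,B),  f(L,M) = f(7,m).
Decompose p/2: B = V,  p(Y2,m) = B.
Bind B := V; substituting into the one remaining equation that mentions B gives: p(Y2,m) = V.
Bind V := p(Y2,m); no other remaining equation mentions V. Substituting into the earlier binding gives B := p(Y2,m).
Decompose f/2: L = 7,  M = m.
Bind L := 7; no other remaining equation mentions L.
Bind M := m; no other remaining equation mentions M.
Decompose f/2: p(Y2,2) = p(f(4,f(m,one)),2),  f(p(7,p(7,Z)),Z) = f(U,p(Z,2)).
Decompose p/2: Y2 = f(4,f(m,one)),  2 = 2.
Bind Y2 := f(4,f(m,one)); no other remaining equation mentions Y2. Substituting into the earlier bindings gives B := p(f(4,f(m,one)),m), V := p(f(4,f(m,one)),m).
Delete trivial equation 2 = 2.
Decompose f/2: p(7,p(7,Z)) = U,  Z = p(Z,2).
Bind U := p(7,p(7,Z)); no other remaining equation mentions U.
Occurs check fails: Z occurs in p(Z,2); the equation Z = p(Z,2) has no finite solution.

NO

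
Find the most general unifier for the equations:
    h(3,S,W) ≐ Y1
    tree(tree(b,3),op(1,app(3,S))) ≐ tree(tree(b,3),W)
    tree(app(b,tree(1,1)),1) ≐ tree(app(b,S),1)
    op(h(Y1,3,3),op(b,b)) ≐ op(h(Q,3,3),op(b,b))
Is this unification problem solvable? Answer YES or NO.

Bind Y1 := h(3,S,W); substituting into the one remaining equation that mentions Y1 gives: op(h(h(3,S,W),3,3),op(b,b)) ≐ op(h(Q,3,3),op(b,b)).
Decompose tree/2: tree(b,3) ≐ tree(b,3),  op(1,app(3,S)) ≐ W.
Delete trivial equation tree(b,3) ≐ tree(b,3).
Bind W := op(1,app(3,S)); substituting into the one remaining equation that mentions W gives: op(h(h(3,S,op(1,app(3,S))),3,3),op(b,b)) ≐ op(h(Q,3,3),op(b,b)). Substituting into the earlier binding gives Y1 := h(3,S,op(1,app(3,S))).
Decompose tree/2: app(b,tree(1,1)) ≐ app(b,S),  1 ≐ 1.
Decompose app/2: b ≐ b,  tree(1,1) ≐ S.
Delete trivial equation b ≐ b.
Bind S := tree(1,1); substituting into the one remaining equation that mentions S gives: op(h(h(3,tree(1,1),op(1,app(3,tree(1,1)))),3,3),op(b,b)) ≐ op(h(Q,3,3),op(b,b)). Substituting into the earlier bindings gives Y1 := h(3,tree(1,1),op(1,app(3,tree(1,1)))), W := op(1,app(3,tree(1,1))).
Delete trivial equation 1 ≐ 1.
Decompose op/2: h(h(3,tree(1,1),op(1,app(3,tree(1,1)))),3,3) ≐ h(Q,3,3),  op(b,b) ≐ op(b,b).
Decompose h/3: h(3,tree(1,1),op(1,app(3,tree(1,1)))) ≐ Q,  3 ≐ 3,  3 ≐ 3.
Bind Q := h(3,tree(1,1),op(1,app(3,tree(1,1)))); no other remaining equation mentions Q.
Delete trivial equation 3 ≐ 3.
Delete trivial equation 3 ≐ 3.
Delete trivial equation op(b,b) ≐ op(b,b).
No equations remain and no clash or occurs-check failure arose, so a unifier exists.

YES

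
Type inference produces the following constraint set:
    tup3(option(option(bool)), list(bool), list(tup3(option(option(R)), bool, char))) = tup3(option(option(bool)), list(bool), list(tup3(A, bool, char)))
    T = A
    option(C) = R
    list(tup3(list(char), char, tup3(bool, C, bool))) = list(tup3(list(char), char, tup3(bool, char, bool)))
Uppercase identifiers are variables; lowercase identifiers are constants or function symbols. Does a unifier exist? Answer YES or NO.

Decompose tup3/3: option(option(bool)) = option(option(bool)),  list(bool) = list(bool),  list(tup3(option(option(R)), bool, char)) = list(tup3(A, bool, char)).
Delete trivial equation option(option(bool)) = option(option(bool)).
Delete trivial equation list(bool) = list(bool).
Decompose list/1: tup3(option(option(R)), bool, char) = tup3(A, bool, char).
Decompose tup3/3: option(option(R)) = A,  bool = bool,  char = char.
Bind A := option(option(R)); substituting into the one remaining equation that mentions A gives: T = option(option(R)).
Delete trivial equation bool = bool.
Delete trivial equation char = char.
Bind T := option(option(R)); no other remaining equation mentions T.
Bind R := option(C); no other remaining equation mentions R. Substituting into the earlier bindings gives A := option(option(option(C))), T := option(option(option(C))).
Decompose list/1: tup3(list(char), char, tup3(bool, C, bool)) = tup3(list(char), char, tup3(bool, char, bool)).
Decompose tup3/3: list(char) = list(char),  char = char,  tup3(bool, C, bool) = tup3(bool, char, bool).
Delete trivial equation list(char) = list(char).
Delete trivial equation char = char.
Decompose tup3/3: bool = bool,  C = char,  bool = bool.
Delete trivial equation bool = bool.
Bind C := char; no other remaining equation mentions C. Substituting into the earlier bindings gives A := option(option(option(char))), T := option(option(option(char))), R := option(char).
Delete trivial equation bool = bool.
No equations remain and no clash or occurs-check failure arose, so a unifier exists.

YES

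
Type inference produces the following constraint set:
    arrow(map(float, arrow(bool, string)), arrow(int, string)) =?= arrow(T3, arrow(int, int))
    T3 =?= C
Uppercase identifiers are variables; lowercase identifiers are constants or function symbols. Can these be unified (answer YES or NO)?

Decompose arrow/2: map(float, arrow(bool, string)) =?= T3,  arrow(int, string) =?= arrow(int, int).
Bind T3 := map(float, arrow(bool, string)); substituting into the one remaining equation that mentions T3 gives: map(float, arrow(bool, string)) =?= C.
Decompose arrow/2: int =?= int,  string =?= int.
Delete trivial equation int =?= int.
Clash: constants string and int differ; no unifier exists.

NO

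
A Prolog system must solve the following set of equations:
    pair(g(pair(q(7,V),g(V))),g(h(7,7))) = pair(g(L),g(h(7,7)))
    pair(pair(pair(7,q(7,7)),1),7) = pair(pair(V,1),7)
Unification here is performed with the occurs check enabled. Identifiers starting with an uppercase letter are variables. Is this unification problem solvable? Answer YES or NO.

YES

Decompose pair/2: g(pair(q(7,V),g(V))) = g(L),  g(h(7,7)) = g(h(7,7)).
Decompose g/1: pair(q(7,V),g(V)) = L.
Bind L := pair(q(7,V),g(V)); no other remaining equation mentions L.
Delete trivial equation g(h(7,7)) = g(h(7,7)).
Decompose pair/2: pair(pair(7,q(7,7)),1) = pair(V,1),  7 = 7.
Decompose pair/2: pair(7,q(7,7)) = V,  1 = 1.
Bind V := pair(7,q(7,7)); no other remaining equation mentions V. Substituting into the earlier binding gives L := pair(q(7,pair(7,q(7,7))),g(pair(7,q(7,7)))).
Delete trivial equation 1 = 1.
Delete trivial equation 7 = 7.
No equations remain and no clash or occurs-check failure arose, so a unifier exists.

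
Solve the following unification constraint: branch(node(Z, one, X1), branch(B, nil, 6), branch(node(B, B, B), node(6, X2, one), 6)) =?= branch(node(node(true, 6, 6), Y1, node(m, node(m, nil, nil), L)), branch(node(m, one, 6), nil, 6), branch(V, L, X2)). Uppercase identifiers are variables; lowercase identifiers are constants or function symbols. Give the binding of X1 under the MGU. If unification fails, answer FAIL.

Decompose branch/3: node(Z, one, X1) =?= node(node(true, 6, 6), Y1, node(m, node(m, nil, nil), L)),  branch(B, nil, 6) =?= branch(node(m, one, 6), nil, 6),  branch(node(B, B, B), node(6, X2, one), 6) =?= branch(V, L, X2).
Decompose node/3: Z =?= node(true, 6, 6),  one =?= Y1,  X1 =?= node(m, node(m, nil, nil), L).
Bind Z := node(true, 6, 6); no other remaining equation mentions Z.
Bind Y1 := one; no other remaining equation mentions Y1.
Bind X1 := node(m, node(m, nil, nil), L); no other remaining equation mentions X1.
Decompose branch/3: B =?= node(m, one, 6),  nil =?= nil,  6 =?= 6.
Bind B := node(m, one, 6); substituting into the one remaining equation that mentions B gives: branch(node(node(m, one, 6), node(m, one, 6), node(m, one, 6)), node(6, X2, one), 6) =?= branch(V, L, X2).
Delete trivial equation nil =?= nil.
Delete trivial equation 6 =?= 6.
Decompose branch/3: node(node(m, one, 6), node(m, one, 6), node(m, one, 6)) =?= V,  node(6, X2, one) =?= L,  6 =?= X2.
Bind V := node(node(m, one, 6), node(m, one, 6), node(m, one, 6)); no other remaining equation mentions V.
Bind L := node(6, X2, one); no other remaining equation mentions L. Substituting into the earlier binding gives X1 := node(m, node(m, nil, nil), node(6, X2, one)).
Bind X2 := 6. Substituting into the earlier bindings gives X1 := node(m, node(m, nil, nil), node(6, 6, one)), L := node(6, 6, one).
MGU = { Z := node(true, 6, 6), Y1 := one, X1 := node(m, node(m, nil, nil), node(6, 6, one)), B := node(m, one, 6), V := node(node(m, one, 6), node(m, one, 6), node(m, one, 6)), L := node(6, 6, one), X2 := 6 }, so X1 := node(m, node(m, nil, nil), node(6, 6, one)).

node(m, node(m, nil, nil), node(6, 6, one))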